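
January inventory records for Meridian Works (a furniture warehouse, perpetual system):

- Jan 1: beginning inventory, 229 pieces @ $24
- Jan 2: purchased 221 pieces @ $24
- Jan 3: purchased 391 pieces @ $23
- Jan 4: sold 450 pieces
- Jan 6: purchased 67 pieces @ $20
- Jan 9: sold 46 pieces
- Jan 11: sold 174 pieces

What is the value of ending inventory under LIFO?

Ending inventory = $5,712

Jan 4, 450 sold [LIFO — newest first]: 391 @ $23 + 59 @ $24 = $10,409
Jan 9, 46 sold [LIFO — newest first]: 46 @ $20 = $920
Jan 11, 174 sold [LIFO — newest first]: 21 @ $20 + 153 @ $24 = $4,092
Total COGS = $10,409 + $920 + $4,092 = $15,421
Ending inventory: 229 @ $24 + 9 @ $24 = $5,712
Check: goods available $21,133 = COGS $15,421 + ending $5,712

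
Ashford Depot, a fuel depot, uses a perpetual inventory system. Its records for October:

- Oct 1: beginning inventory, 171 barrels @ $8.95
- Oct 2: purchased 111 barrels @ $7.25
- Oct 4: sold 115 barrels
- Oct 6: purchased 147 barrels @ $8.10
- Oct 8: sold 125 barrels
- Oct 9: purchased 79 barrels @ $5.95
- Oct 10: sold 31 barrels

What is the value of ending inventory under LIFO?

Oct 4, 115 sold [LIFO — newest first]: 111 @ $7.25 + 4 @ $8.95 = $840.55
Oct 8, 125 sold [LIFO — newest first]: 125 @ $8.10 = $1,012.50
Oct 10, 31 sold [LIFO — newest first]: 31 @ $5.95 = $184.45
Total COGS = $840.55 + $1,012.50 + $184.45 = $2,037.50
Ending inventory: 167 @ $8.95 + 22 @ $8.10 + 48 @ $5.95 = $1,958.45

Ending inventory = $1,958.45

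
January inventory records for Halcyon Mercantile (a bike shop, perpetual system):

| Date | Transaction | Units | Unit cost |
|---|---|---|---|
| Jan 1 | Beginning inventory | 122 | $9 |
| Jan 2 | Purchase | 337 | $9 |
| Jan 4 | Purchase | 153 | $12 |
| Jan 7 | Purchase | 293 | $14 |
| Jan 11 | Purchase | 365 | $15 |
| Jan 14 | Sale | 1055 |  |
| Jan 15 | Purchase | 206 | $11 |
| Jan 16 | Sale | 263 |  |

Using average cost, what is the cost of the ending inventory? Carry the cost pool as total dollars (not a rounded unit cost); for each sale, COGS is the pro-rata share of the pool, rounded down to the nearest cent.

Ending inventory = $1,838.01

After Jan 1: 122 on hand, pool $1,098.00 (≈ $9.0000 each)
After Jan 2: 459 on hand, pool $4,131.00 (≈ $9.0000 each)
After Jan 4: 612 on hand, pool $5,967.00 (≈ $9.7500 each)
After Jan 7: 905 on hand, pool $10,069.00 (≈ $11.1260 each)
After Jan 11: 1270 on hand, pool $15,544.00 (≈ $12.2394 each)
Jan 14, sell 1055: 1055/1270 × $15,544.00 → $12,912.53
After Jan 15: 421 on hand, pool $4,897.47 (≈ $11.6329 each)
Jan 16, sell 263: 263/421 × $4,897.47 → $3,059.46
Total COGS = $12,912.53 + $3,059.46 = $15,971.99
Ending inventory (cost pool remaining) = $1,838.01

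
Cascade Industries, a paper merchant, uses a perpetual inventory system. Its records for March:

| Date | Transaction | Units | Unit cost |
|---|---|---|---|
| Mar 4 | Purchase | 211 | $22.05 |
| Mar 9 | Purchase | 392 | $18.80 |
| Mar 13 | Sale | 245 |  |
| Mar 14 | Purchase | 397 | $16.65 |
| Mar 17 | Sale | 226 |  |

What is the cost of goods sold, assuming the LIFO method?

COGS = $8,368.90

Mar 13, 245 sold [LIFO — newest first]: 245 @ $18.80 = $4,606.00
Mar 17, 226 sold [LIFO — newest first]: 226 @ $16.65 = $3,762.90
Total COGS = $4,606.00 + $3,762.90 = $8,368.90
Ending inventory: 211 @ $22.05 + 147 @ $18.80 + 171 @ $16.65 = $10,263.30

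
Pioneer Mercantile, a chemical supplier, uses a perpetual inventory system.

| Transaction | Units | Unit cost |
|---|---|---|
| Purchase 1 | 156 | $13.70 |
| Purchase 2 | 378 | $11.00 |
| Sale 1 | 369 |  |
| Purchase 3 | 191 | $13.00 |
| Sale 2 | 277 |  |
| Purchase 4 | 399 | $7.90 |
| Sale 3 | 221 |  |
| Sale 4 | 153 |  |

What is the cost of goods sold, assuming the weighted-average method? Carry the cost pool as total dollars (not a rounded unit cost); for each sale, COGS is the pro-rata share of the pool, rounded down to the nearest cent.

COGS = $11,030.68

After Purchase 1: 156 on hand, pool $2,137.20 (≈ $13.7000 each)
After Purchase 2: 534 on hand, pool $6,295.20 (≈ $11.7888 each)
Sale 1, sell 369: 369/534 × $6,295.20 → $4,350.05
After Purchase 3: 356 on hand, pool $4,428.15 (≈ $12.4386 each)
Sale 2, sell 277: 277/356 × $4,428.15 → $3,445.49
After Purchase 4: 478 on hand, pool $4,134.76 (≈ $8.6501 each)
Sale 3, sell 221: 221/478 × $4,134.76 → $1,911.67
Sale 4, sell 153: 153/257 × $2,223.09 → $1,323.47
Total COGS = $4,350.05 + $3,445.49 + $1,911.67 + $1,323.47 = $11,030.68
Ending inventory (cost pool remaining) = $899.62
Check: goods available $11,930.30 = COGS $11,030.68 + ending $899.62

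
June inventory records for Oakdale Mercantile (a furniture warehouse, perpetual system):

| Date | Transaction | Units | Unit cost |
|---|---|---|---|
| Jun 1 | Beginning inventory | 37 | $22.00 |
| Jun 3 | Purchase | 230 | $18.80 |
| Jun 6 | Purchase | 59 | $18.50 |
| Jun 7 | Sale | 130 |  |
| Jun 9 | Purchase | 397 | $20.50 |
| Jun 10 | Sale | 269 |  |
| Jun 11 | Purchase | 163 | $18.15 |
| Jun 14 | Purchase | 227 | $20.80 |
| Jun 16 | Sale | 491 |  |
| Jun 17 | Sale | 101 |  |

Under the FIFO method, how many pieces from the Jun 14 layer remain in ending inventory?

Jun 7, 130 sold [FIFO — oldest first]: 37 @ $22.00 + 93 @ $18.80 = $2,562.40
Jun 10, 269 sold [FIFO — oldest first]: 137 @ $18.80 + 59 @ $18.50 + 73 @ $20.50 = $5,163.60
Jun 16, 491 sold [FIFO — oldest first]: 324 @ $20.50 + 163 @ $18.15 + 4 @ $20.80 = $9,683.65
Jun 17, 101 sold [FIFO — oldest first]: 101 @ $20.80 = $2,100.80
Total COGS = $2,562.40 + $5,163.60 + $9,683.65 + $2,100.80 = $19,510.45
Ending inventory: 122 @ $20.80 = $2,537.60

122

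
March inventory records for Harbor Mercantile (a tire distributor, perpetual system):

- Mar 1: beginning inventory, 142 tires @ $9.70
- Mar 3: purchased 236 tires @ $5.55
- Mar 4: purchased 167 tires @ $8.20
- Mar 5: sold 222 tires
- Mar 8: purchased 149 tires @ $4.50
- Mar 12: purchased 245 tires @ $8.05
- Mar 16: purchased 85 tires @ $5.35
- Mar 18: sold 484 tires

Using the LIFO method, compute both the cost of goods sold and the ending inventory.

Mar 5, 222 sold [LIFO — newest first]: 167 @ $8.20 + 55 @ $5.55 = $1,674.65
Mar 18, 484 sold [LIFO — newest first]: 85 @ $5.35 + 245 @ $8.05 + 149 @ $4.50 + 5 @ $5.55 = $3,125.25
Total COGS = $1,674.65 + $3,125.25 = $4,799.90
Ending inventory: 142 @ $9.70 + 176 @ $5.55 = $2,354.20

COGS = $4,799.90; ending inventory = $2,354.20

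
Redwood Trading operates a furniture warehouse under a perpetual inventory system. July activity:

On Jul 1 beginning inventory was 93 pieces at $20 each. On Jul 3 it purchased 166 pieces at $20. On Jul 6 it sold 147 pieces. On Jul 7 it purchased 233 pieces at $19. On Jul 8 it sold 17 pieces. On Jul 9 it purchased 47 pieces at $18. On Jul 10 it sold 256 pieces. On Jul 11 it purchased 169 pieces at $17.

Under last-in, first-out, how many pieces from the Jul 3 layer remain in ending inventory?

Jul 6, 147 sold [LIFO — newest first]: 147 @ $20 = $2,940
Jul 8, 17 sold [LIFO — newest first]: 17 @ $19 = $323
Jul 10, 256 sold [LIFO — newest first]: 47 @ $18 + 209 @ $19 = $4,817
Total COGS = $2,940 + $323 + $4,817 = $8,080
Ending inventory: 93 @ $20 + 19 @ $20 + 7 @ $19 + 169 @ $17 = $5,246

19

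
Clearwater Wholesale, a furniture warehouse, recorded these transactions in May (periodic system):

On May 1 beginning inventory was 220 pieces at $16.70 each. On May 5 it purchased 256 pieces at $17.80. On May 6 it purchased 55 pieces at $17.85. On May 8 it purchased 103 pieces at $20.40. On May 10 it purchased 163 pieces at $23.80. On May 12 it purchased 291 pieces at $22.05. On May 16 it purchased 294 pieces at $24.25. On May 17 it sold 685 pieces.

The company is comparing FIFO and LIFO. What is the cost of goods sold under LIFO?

COGS = $15,926.05

FIFO COGS: 220 @ $16.70 + 256 @ $17.80 + 55 @ $17.85 + 103 @ $20.40 + 51 @ $23.80 = $12,527.55
LIFO COGS: 294 @ $24.25 + 291 @ $22.05 + 100 @ $23.80 = $15,926.05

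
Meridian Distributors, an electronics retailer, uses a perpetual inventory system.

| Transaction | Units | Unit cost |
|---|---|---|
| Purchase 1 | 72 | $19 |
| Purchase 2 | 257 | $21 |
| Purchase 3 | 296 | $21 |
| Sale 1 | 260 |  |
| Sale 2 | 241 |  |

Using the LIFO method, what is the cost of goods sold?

COGS = $10,521

Sale 1 (260) [LIFO — newest first]: 260 @ $21 = $5,460
Sale 2 (241) [LIFO — newest first]: 36 @ $21 + 205 @ $21 = $5,061
Total COGS = $5,460 + $5,061 = $10,521
Ending inventory: 72 @ $19 + 52 @ $21 = $2,460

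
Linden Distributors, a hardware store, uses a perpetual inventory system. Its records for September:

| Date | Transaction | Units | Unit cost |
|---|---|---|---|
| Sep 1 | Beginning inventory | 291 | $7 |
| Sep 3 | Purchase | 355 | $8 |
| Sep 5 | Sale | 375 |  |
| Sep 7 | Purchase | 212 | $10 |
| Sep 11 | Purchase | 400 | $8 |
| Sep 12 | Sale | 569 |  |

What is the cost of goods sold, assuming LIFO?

COGS = $7,870

Sep 5, 375 sold [LIFO — newest first]: 355 @ $8 + 20 @ $7 = $2,980
Sep 12, 569 sold [LIFO — newest first]: 400 @ $8 + 169 @ $10 = $4,890
Total COGS = $2,980 + $4,890 = $7,870
Ending inventory: 271 @ $7 + 43 @ $10 = $2,327
Check: goods available $10,197 = COGS $7,870 + ending $2,327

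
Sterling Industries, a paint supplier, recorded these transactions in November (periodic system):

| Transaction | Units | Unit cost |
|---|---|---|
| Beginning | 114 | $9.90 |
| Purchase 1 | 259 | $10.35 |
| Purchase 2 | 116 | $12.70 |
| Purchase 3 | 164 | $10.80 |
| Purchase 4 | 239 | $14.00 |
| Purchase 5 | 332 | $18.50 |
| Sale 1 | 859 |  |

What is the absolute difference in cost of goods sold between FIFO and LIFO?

FIFO COGS: 114 @ $9.90 + 259 @ $10.35 + 116 @ $12.70 + 164 @ $10.80 + 206 @ $14.00 = $9,937.65
LIFO COGS: 332 @ $18.50 + 239 @ $14.00 + 164 @ $10.80 + 116 @ $12.70 + 8 @ $10.35 = $12,815.20
Difference = |$9,937.65 − $12,815.20| = $2,877.55

$2,877.55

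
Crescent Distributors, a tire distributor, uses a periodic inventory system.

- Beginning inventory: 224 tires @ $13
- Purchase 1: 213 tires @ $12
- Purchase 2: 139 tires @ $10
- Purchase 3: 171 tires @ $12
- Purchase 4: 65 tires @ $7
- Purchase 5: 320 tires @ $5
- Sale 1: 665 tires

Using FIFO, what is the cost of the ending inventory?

Sale 1 (665) [FIFO — oldest first]: 224 @ $13 + 213 @ $12 + 139 @ $10 + 89 @ $12 = $7,926
Ending inventory: 82 @ $12 + 65 @ $7 + 320 @ $5 = $3,039
Check: goods available $10,965 = COGS $7,926 + ending $3,039

Ending inventory = $3,039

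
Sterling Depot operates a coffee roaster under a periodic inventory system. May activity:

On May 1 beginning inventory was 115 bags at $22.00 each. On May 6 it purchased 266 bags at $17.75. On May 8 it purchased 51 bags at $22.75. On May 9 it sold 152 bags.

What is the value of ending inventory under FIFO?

May 9, 152 sold [FIFO — oldest first]: 115 @ $22.00 + 37 @ $17.75 = $3,186.75
Ending inventory: 229 @ $17.75 + 51 @ $22.75 = $5,225.00
Check: goods available $8,411.75 = COGS $3,186.75 + ending $5,225.00

Ending inventory = $5,225.00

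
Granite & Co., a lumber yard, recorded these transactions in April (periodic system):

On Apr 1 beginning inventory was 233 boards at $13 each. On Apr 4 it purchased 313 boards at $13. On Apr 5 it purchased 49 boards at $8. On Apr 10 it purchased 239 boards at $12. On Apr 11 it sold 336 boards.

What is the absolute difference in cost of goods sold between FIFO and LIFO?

FIFO COGS: 233 @ $13 + 103 @ $13 = $4,368
LIFO COGS: 239 @ $12 + 49 @ $8 + 48 @ $13 = $3,884
Difference = |$4,368 − $3,884| = $484

$484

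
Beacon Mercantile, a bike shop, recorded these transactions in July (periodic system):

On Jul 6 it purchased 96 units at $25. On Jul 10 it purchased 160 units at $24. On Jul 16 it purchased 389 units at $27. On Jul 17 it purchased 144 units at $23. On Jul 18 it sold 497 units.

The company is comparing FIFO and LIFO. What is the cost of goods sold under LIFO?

COGS = $12,843

FIFO COGS: 96 @ $25 + 160 @ $24 + 241 @ $27 = $12,747
LIFO COGS: 144 @ $23 + 353 @ $27 = $12,843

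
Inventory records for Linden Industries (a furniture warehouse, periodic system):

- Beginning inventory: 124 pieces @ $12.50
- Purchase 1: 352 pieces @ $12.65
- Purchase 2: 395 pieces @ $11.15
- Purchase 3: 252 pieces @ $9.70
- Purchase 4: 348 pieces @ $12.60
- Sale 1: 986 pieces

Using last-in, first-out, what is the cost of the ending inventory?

Ending inventory = $6,103.15

Sale 1 (986) [LIFO — newest first]: 348 @ $12.60 + 252 @ $9.70 + 386 @ $11.15 = $11,133.10
Ending inventory: 124 @ $12.50 + 352 @ $12.65 + 9 @ $11.15 = $6,103.15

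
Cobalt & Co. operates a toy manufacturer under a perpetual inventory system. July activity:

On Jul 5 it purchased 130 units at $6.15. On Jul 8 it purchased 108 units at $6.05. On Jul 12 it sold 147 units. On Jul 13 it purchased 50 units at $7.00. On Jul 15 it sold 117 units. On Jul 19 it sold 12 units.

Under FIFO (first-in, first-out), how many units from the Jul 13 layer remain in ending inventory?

Jul 12, 147 sold [FIFO — oldest first]: 130 @ $6.15 + 17 @ $6.05 = $902.35
Jul 15, 117 sold [FIFO — oldest first]: 91 @ $6.05 + 26 @ $7.00 = $732.55
Jul 19, 12 sold [FIFO — oldest first]: 12 @ $7.00 = $84.00
Total COGS = $902.35 + $732.55 + $84.00 = $1,718.90
Ending inventory: 12 @ $7.00 = $84.00

12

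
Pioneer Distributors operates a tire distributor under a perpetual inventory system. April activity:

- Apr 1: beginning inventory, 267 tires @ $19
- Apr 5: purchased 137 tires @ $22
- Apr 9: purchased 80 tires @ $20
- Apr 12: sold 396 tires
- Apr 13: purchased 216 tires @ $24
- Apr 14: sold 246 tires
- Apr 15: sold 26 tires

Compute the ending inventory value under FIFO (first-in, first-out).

Apr 12, 396 sold [FIFO — oldest first]: 267 @ $19 + 129 @ $22 = $7,911
Apr 14, 246 sold [FIFO — oldest first]: 8 @ $22 + 80 @ $20 + 158 @ $24 = $5,568
Apr 15, 26 sold [FIFO — oldest first]: 26 @ $24 = $624
Total COGS = $7,911 + $5,568 + $624 = $14,103
Ending inventory: 32 @ $24 = $768

Ending inventory = $768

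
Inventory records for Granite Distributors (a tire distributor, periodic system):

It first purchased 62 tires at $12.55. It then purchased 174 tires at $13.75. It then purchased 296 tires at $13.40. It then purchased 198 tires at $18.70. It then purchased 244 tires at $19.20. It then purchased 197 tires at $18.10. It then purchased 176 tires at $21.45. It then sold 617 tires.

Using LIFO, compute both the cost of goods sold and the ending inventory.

Sale 1 (617) [LIFO — newest first]: 176 @ $21.45 + 197 @ $18.10 + 244 @ $19.20 = $12,025.70
Ending inventory: 62 @ $12.55 + 174 @ $13.75 + 296 @ $13.40 + 198 @ $18.70 = $10,839.60

COGS = $12,025.70; ending inventory = $10,839.60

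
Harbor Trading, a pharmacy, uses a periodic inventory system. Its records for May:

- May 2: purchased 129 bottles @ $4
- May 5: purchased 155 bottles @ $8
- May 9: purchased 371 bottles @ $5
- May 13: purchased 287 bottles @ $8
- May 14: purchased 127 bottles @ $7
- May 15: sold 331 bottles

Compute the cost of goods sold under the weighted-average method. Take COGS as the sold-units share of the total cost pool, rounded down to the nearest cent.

May 15, sell 331: 331/1069 × $6,796.00 → $2,104.28
Ending inventory (cost pool remaining) = $4,691.72
Check: goods available $6,796.00 = COGS $2,104.28 + ending $4,691.72

COGS = $2,104.28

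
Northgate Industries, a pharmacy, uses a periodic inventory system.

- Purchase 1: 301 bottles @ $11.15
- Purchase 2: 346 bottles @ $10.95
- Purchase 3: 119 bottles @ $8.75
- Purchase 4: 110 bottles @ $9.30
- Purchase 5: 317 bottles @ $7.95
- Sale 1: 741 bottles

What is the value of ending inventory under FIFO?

Sale 1 (741) [FIFO — oldest first]: 301 @ $11.15 + 346 @ $10.95 + 94 @ $8.75 = $7,967.35
Ending inventory: 25 @ $8.75 + 110 @ $9.30 + 317 @ $7.95 = $3,761.90

Ending inventory = $3,761.90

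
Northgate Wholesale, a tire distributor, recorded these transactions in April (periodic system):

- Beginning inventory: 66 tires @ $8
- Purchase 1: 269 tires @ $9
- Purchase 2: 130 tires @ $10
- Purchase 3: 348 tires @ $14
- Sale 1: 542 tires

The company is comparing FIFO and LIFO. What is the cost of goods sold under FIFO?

COGS = $5,327

FIFO COGS: 66 @ $8 + 269 @ $9 + 130 @ $10 + 77 @ $14 = $5,327
LIFO COGS: 348 @ $14 + 130 @ $10 + 64 @ $9 = $6,748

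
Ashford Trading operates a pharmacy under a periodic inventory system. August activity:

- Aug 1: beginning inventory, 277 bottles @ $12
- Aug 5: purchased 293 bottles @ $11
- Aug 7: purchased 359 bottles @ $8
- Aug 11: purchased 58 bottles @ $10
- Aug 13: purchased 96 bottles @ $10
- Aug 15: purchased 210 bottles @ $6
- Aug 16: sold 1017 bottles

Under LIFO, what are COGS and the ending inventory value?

Aug 16, 1017 sold [LIFO — newest first]: 210 @ $6 + 96 @ $10 + 58 @ $10 + 359 @ $8 + 293 @ $11 + 1 @ $12 = $8,907
Ending inventory: 276 @ $12 = $3,312

COGS = $8,907; ending inventory = $3,312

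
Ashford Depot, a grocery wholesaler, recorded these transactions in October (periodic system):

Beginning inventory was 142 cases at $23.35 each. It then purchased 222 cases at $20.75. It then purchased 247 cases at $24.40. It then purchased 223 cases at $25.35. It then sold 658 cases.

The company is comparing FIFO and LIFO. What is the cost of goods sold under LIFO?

COGS = $15,580.85

FIFO COGS: 142 @ $23.35 + 222 @ $20.75 + 247 @ $24.40 + 47 @ $25.35 = $15,140.45
LIFO COGS: 223 @ $25.35 + 247 @ $24.40 + 188 @ $20.75 = $15,580.85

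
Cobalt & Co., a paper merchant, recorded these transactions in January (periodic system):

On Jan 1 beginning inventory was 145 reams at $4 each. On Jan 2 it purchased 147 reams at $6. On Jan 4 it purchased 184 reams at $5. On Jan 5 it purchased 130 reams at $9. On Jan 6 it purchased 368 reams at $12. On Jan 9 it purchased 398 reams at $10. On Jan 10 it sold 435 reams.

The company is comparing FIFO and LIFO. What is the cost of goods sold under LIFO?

COGS = $4,424

FIFO COGS: 145 @ $4 + 147 @ $6 + 143 @ $5 = $2,177
LIFO COGS: 398 @ $10 + 37 @ $12 = $4,424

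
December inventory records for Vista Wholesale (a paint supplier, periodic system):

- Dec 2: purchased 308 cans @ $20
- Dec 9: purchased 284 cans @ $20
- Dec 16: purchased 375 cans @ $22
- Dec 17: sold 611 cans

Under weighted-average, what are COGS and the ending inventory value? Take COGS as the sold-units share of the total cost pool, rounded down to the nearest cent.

Dec 17, sell 611: 611/967 × $20,090.00 → $12,693.88
Ending inventory (cost pool remaining) = $7,396.12
Check: goods available $20,090.00 = COGS $12,693.88 + ending $7,396.12

COGS = $12,693.88; ending inventory = $7,396.12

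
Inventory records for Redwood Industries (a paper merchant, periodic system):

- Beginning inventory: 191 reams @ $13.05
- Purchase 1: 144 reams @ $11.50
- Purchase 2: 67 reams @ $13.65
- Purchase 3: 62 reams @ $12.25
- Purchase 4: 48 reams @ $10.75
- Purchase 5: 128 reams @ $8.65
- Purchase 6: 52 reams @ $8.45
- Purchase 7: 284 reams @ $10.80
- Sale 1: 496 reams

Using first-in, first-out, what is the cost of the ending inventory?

Sale 1 (496) [FIFO — oldest first]: 191 @ $13.05 + 144 @ $11.50 + 67 @ $13.65 + 62 @ $12.25 + 32 @ $10.75 = $6,166.60
Ending inventory: 16 @ $10.75 + 128 @ $8.65 + 52 @ $8.45 + 284 @ $10.80 = $4,785.80

Ending inventory = $4,785.80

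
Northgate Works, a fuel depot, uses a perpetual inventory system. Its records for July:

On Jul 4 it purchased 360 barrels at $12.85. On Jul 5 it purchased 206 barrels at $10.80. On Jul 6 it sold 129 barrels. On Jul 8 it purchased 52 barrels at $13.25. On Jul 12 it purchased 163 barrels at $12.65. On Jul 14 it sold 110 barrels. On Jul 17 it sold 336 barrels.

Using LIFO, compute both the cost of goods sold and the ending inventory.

Jul 6, 129 sold [LIFO — newest first]: 129 @ $10.80 = $1,393.20
Jul 14, 110 sold [LIFO — newest first]: 110 @ $12.65 = $1,391.50
Jul 17, 336 sold [LIFO — newest first]: 53 @ $12.65 + 52 @ $13.25 + 77 @ $10.80 + 154 @ $12.85 = $4,169.95
Total COGS = $1,393.20 + $1,391.50 + $4,169.95 = $6,954.65
Ending inventory: 206 @ $12.85 = $2,647.10

COGS = $6,954.65; ending inventory = $2,647.10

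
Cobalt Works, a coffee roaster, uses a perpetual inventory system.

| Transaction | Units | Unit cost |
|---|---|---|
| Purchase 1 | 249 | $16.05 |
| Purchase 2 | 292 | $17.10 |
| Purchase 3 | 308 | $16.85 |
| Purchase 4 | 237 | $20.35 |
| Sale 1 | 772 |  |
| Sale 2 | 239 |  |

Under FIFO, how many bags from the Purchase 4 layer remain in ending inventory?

Sale 1 (772) [FIFO — oldest first]: 249 @ $16.05 + 292 @ $17.10 + 231 @ $16.85 = $12,882.00
Sale 2 (239) [FIFO — oldest first]: 77 @ $16.85 + 162 @ $20.35 = $4,594.15
Total COGS = $12,882.00 + $4,594.15 = $17,476.15
Ending inventory: 75 @ $20.35 = $1,526.25

75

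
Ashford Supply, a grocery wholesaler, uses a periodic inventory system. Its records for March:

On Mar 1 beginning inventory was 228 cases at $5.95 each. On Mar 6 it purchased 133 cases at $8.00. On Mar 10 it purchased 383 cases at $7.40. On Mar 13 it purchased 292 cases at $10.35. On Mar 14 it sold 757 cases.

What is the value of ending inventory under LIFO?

Ending inventory = $1,764.60

Mar 14, 757 sold [LIFO — newest first]: 292 @ $10.35 + 383 @ $7.40 + 82 @ $8.00 = $6,512.40
Ending inventory: 228 @ $5.95 + 51 @ $8.00 = $1,764.60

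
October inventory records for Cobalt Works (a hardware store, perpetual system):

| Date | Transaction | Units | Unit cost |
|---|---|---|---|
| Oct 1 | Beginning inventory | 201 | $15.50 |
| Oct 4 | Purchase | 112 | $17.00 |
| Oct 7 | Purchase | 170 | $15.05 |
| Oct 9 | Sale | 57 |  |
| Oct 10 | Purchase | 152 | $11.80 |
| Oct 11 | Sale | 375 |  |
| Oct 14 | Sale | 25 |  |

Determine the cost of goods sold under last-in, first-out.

Oct 9, 57 sold [LIFO — newest first]: 57 @ $15.05 = $857.85
Oct 11, 375 sold [LIFO — newest first]: 152 @ $11.80 + 113 @ $15.05 + 110 @ $17.00 = $5,364.25
Oct 14, 25 sold [LIFO — newest first]: 2 @ $17.00 + 23 @ $15.50 = $390.50
Total COGS = $857.85 + $5,364.25 + $390.50 = $6,612.60
Ending inventory: 178 @ $15.50 = $2,759.00
Check: goods available $9,371.60 = COGS $6,612.60 + ending $2,759.00

COGS = $6,612.60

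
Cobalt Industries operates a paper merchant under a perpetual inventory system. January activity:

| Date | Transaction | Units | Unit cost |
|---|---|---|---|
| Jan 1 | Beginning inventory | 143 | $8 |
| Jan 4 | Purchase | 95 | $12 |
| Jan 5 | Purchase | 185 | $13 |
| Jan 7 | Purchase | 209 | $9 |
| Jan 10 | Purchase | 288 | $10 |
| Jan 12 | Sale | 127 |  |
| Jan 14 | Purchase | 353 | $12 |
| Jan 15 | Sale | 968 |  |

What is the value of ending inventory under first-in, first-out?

Ending inventory = $2,136

Jan 12, 127 sold [FIFO — oldest first]: 127 @ $8 = $1,016
Jan 15, 968 sold [FIFO — oldest first]: 16 @ $8 + 95 @ $12 + 185 @ $13 + 209 @ $9 + 288 @ $10 + 175 @ $12 = $10,534
Total COGS = $1,016 + $10,534 = $11,550
Ending inventory: 178 @ $12 = $2,136
Check: goods available $13,686 = COGS $11,550 + ending $2,136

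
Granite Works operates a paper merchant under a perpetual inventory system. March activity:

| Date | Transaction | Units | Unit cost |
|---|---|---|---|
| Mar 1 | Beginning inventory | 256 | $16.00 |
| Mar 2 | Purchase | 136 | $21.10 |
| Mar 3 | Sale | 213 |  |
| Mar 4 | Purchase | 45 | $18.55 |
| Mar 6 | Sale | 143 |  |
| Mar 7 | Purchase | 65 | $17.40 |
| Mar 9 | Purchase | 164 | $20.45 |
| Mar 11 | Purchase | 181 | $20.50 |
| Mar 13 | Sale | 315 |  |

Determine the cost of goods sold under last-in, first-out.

COGS = $12,955.15

Mar 3, 213 sold [LIFO — newest first]: 136 @ $21.10 + 77 @ $16.00 = $4,101.60
Mar 6, 143 sold [LIFO — newest first]: 45 @ $18.55 + 98 @ $16.00 = $2,402.75
Mar 13, 315 sold [LIFO — newest first]: 181 @ $20.50 + 134 @ $20.45 = $6,450.80
Total COGS = $4,101.60 + $2,402.75 + $6,450.80 = $12,955.15
Ending inventory: 81 @ $16.00 + 65 @ $17.40 + 30 @ $20.45 = $3,040.50
Check: goods available $15,995.65 = COGS $12,955.15 + ending $3,040.50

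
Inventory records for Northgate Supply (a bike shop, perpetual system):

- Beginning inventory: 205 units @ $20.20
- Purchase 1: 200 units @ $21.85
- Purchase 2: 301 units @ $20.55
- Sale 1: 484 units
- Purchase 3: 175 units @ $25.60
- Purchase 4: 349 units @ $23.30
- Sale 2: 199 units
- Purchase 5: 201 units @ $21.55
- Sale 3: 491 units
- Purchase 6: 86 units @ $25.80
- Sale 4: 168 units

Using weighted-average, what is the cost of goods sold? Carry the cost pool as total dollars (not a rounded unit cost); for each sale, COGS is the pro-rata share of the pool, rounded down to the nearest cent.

COGS = $29,752.19

After Beginning: 205 on hand, pool $4,141.00 (≈ $20.2000 each)
After Purchase 1: 405 on hand, pool $8,511.00 (≈ $21.0148 each)
After Purchase 2: 706 on hand, pool $14,696.55 (≈ $20.8166 each)
Sale 1, sell 484: 484/706 × $14,696.55 → $10,075.25
After Purchase 3: 397 on hand, pool $9,101.30 (≈ $22.9252 each)
After Purchase 4: 746 on hand, pool $17,233.00 (≈ $23.1005 each)
Sale 2, sell 199: 199/746 × $17,233.00 → $4,597.00
After Purchase 5: 748 on hand, pool $16,967.55 (≈ $22.6839 each)
Sale 3, sell 491: 491/748 × $16,967.55 → $11,137.79
After Purchase 6: 343 on hand, pool $8,048.56 (≈ $23.4652 each)
Sale 4, sell 168: 168/343 × $8,048.56 → $3,942.15
Total COGS = $10,075.25 + $4,597.00 + $11,137.79 + $3,942.15 = $29,752.19
Ending inventory (cost pool remaining) = $4,106.41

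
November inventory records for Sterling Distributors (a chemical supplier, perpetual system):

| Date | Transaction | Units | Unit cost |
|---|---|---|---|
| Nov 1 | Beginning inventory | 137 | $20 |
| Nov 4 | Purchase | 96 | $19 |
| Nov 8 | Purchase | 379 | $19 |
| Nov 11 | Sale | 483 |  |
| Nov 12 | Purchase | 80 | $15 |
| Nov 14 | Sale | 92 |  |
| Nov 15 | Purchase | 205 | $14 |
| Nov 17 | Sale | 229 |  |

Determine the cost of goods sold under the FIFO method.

Nov 11, 483 sold [FIFO — oldest first]: 137 @ $20 + 96 @ $19 + 250 @ $19 = $9,314
Nov 14, 92 sold [FIFO — oldest first]: 92 @ $19 = $1,748
Nov 17, 229 sold [FIFO — oldest first]: 37 @ $19 + 80 @ $15 + 112 @ $14 = $3,471
Total COGS = $9,314 + $1,748 + $3,471 = $14,533
Ending inventory: 93 @ $14 = $1,302

COGS = $14,533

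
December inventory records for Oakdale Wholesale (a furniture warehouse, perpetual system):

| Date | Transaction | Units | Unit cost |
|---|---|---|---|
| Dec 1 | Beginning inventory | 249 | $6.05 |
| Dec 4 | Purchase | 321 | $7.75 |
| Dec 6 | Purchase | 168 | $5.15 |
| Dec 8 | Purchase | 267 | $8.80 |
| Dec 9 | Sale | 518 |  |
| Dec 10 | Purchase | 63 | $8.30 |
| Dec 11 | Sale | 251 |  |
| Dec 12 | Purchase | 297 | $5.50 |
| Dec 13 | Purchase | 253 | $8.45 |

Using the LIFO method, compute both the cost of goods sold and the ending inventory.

COGS = $5,837.95; ending inventory = $5,665.30

Dec 9, 518 sold [LIFO — newest first]: 267 @ $8.80 + 168 @ $5.15 + 83 @ $7.75 = $3,858.05
Dec 11, 251 sold [LIFO — newest first]: 63 @ $8.30 + 188 @ $7.75 = $1,979.90
Total COGS = $3,858.05 + $1,979.90 = $5,837.95
Ending inventory: 249 @ $6.05 + 50 @ $7.75 + 297 @ $5.50 + 253 @ $8.45 = $5,665.30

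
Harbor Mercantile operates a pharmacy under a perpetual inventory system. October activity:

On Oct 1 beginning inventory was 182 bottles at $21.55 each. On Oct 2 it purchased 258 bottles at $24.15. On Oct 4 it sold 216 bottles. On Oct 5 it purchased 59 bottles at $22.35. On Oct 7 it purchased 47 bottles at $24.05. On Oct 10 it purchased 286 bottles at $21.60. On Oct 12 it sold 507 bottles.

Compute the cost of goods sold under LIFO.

Oct 4, 216 sold [LIFO — newest first]: 216 @ $24.15 = $5,216.40
Oct 12, 507 sold [LIFO — newest first]: 286 @ $21.60 + 47 @ $24.05 + 59 @ $22.35 + 42 @ $24.15 + 73 @ $21.55 = $11,214.05
Total COGS = $5,216.40 + $11,214.05 = $16,430.45
Ending inventory: 109 @ $21.55 = $2,348.95

COGS = $16,430.45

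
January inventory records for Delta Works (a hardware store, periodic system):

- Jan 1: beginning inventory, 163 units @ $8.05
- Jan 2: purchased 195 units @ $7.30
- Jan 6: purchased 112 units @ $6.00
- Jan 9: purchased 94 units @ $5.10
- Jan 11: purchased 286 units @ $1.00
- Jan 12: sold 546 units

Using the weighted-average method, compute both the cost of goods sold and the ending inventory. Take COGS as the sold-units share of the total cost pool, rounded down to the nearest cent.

COGS = $2,680.57; ending inventory = $1,492.48

Jan 12, sell 546: 546/850 × $4,173.05 → $2,680.57
Ending inventory (cost pool remaining) = $1,492.48
Check: goods available $4,173.05 = COGS $2,680.57 + ending $1,492.48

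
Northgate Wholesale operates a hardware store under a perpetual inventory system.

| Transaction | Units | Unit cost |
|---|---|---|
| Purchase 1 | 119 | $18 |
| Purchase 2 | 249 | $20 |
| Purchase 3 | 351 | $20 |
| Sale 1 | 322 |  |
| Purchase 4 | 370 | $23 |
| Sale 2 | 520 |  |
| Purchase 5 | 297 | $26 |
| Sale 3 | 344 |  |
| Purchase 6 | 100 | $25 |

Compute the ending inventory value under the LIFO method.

Ending inventory = $6,262

Sale 1 (322) [LIFO — newest first]: 322 @ $20 = $6,440
Sale 2 (520) [LIFO — newest first]: 370 @ $23 + 29 @ $20 + 121 @ $20 = $11,510
Sale 3 (344) [LIFO — newest first]: 297 @ $26 + 47 @ $20 = $8,662
Total COGS = $6,440 + $11,510 + $8,662 = $26,612
Ending inventory: 119 @ $18 + 81 @ $20 + 100 @ $25 = $6,262
Check: goods available $32,874 = COGS $26,612 + ending $6,262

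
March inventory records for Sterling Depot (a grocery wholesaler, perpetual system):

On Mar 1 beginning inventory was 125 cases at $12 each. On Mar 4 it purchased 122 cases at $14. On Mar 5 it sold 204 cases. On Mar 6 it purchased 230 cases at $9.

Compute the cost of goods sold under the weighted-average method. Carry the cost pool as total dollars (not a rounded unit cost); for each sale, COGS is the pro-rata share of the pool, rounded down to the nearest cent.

COGS = $2,649.52

After Mar 1: 125 on hand, pool $1,500.00 (≈ $12.0000 each)
After Mar 4: 247 on hand, pool $3,208.00 (≈ $12.9879 each)
Mar 5, sell 204: 204/247 × $3,208.00 → $2,649.52
After Mar 6: 273 on hand, pool $2,628.48 (≈ $9.6281 each)
Ending inventory (cost pool remaining) = $2,628.48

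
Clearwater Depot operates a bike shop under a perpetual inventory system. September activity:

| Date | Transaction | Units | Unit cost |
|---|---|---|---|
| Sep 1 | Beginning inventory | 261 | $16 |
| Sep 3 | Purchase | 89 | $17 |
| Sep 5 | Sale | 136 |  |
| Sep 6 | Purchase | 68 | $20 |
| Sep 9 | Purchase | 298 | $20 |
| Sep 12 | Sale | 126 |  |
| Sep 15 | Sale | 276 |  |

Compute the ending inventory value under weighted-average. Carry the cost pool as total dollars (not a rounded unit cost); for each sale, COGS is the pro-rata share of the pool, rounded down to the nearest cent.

After Sep 1: 261 on hand, pool $4,176.00 (≈ $16.0000 each)
After Sep 3: 350 on hand, pool $5,689.00 (≈ $16.2543 each)
Sep 5, sell 136: 136/350 × $5,689.00 → $2,210.58
After Sep 6: 282 on hand, pool $4,838.42 (≈ $17.1575 each)
After Sep 9: 580 on hand, pool $10,798.42 (≈ $18.6180 each)
Sep 12, sell 126: 126/580 × $10,798.42 → $2,345.86
Sep 15, sell 276: 276/454 × $8,452.56 → $5,138.56
Total COGS = $2,210.58 + $2,345.86 + $5,138.56 = $9,695.00
Ending inventory (cost pool remaining) = $3,314.00

Ending inventory = $3,314.00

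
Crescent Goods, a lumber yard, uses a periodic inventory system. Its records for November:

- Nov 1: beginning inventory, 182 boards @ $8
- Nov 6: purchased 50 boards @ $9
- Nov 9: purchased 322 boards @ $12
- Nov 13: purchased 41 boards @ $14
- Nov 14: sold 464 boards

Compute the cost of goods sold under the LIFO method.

Nov 14, 464 sold [LIFO — newest first]: 41 @ $14 + 322 @ $12 + 50 @ $9 + 51 @ $8 = $5,296
Ending inventory: 131 @ $8 = $1,048
Check: goods available $6,344 = COGS $5,296 + ending $1,048

COGS = $5,296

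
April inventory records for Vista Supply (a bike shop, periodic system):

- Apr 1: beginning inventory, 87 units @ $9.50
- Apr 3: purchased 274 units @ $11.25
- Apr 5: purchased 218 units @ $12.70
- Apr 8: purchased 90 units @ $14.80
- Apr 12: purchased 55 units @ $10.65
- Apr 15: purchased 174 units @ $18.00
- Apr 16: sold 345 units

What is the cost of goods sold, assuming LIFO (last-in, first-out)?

Apr 16, 345 sold [LIFO — newest first]: 174 @ $18.00 + 55 @ $10.65 + 90 @ $14.80 + 26 @ $12.70 = $5,379.95
Ending inventory: 87 @ $9.50 + 274 @ $11.25 + 192 @ $12.70 = $6,347.40
Check: goods available $11,727.35 = COGS $5,379.95 + ending $6,347.40

COGS = $5,379.95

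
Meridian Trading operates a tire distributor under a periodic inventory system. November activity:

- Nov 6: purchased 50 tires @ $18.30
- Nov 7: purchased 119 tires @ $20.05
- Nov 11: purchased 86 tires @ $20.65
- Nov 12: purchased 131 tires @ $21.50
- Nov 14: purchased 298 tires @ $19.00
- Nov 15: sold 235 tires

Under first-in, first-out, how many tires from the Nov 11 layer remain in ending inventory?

20

Nov 15, 235 sold [FIFO — oldest first]: 50 @ $18.30 + 119 @ $20.05 + 66 @ $20.65 = $4,663.85
Ending inventory: 20 @ $20.65 + 131 @ $21.50 + 298 @ $19.00 = $8,891.50
Check: goods available $13,555.35 = COGS $4,663.85 + ending $8,891.50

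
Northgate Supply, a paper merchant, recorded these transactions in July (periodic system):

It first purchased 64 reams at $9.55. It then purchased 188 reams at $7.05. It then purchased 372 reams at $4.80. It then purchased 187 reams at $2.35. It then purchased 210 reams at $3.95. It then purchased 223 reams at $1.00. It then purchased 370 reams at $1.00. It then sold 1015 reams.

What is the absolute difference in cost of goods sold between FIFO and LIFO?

$2,985.50

FIFO COGS: 64 @ $9.55 + 188 @ $7.05 + 372 @ $4.80 + 187 @ $2.35 + 204 @ $3.95 = $4,967.45
LIFO COGS: 370 @ $1.00 + 223 @ $1.00 + 210 @ $3.95 + 187 @ $2.35 + 25 @ $4.80 = $1,981.95
Difference = |$4,967.45 − $1,981.95| = $2,985.50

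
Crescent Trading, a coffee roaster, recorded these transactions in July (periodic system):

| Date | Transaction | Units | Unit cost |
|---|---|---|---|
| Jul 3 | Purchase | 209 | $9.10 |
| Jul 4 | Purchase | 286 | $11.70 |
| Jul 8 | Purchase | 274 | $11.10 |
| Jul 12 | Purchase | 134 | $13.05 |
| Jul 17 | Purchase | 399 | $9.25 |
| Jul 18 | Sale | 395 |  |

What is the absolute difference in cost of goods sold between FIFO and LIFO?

$424.35

FIFO COGS: 209 @ $9.10 + 186 @ $11.70 = $4,078.10
LIFO COGS: 395 @ $9.25 = $3,653.75
Difference = |$4,078.10 − $3,653.75| = $424.35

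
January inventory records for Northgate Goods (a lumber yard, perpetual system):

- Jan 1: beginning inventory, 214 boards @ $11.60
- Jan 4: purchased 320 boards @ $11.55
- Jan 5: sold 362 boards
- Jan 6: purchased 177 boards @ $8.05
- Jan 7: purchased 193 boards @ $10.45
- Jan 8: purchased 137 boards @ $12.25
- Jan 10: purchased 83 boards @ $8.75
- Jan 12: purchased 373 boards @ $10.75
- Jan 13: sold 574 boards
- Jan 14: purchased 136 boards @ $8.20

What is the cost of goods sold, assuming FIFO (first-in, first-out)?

COGS = $10,012.10

Jan 5, 362 sold [FIFO — oldest first]: 214 @ $11.60 + 148 @ $11.55 = $4,191.80
Jan 13, 574 sold [FIFO — oldest first]: 172 @ $11.55 + 177 @ $8.05 + 193 @ $10.45 + 32 @ $12.25 = $5,820.30
Total COGS = $4,191.80 + $5,820.30 = $10,012.10
Ending inventory: 105 @ $12.25 + 83 @ $8.75 + 373 @ $10.75 + 136 @ $8.20 = $7,137.45
Check: goods available $17,149.55 = COGS $10,012.10 + ending $7,137.45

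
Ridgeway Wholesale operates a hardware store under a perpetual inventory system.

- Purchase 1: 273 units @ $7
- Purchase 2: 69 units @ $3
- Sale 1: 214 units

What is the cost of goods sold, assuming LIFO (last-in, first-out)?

Sale 1 (214) [LIFO — newest first]: 69 @ $3 + 145 @ $7 = $1,222
Ending inventory: 128 @ $7 = $896
Check: goods available $2,118 = COGS $1,222 + ending $896

COGS = $1,222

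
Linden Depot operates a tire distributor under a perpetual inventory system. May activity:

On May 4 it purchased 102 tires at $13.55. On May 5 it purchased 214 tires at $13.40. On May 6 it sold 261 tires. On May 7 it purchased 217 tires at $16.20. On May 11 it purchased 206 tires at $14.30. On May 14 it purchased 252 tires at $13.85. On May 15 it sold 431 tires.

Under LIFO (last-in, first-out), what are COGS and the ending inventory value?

COGS = $9,554.35; ending inventory = $4,646.75

May 6, 261 sold [LIFO — newest first]: 214 @ $13.40 + 47 @ $13.55 = $3,504.45
May 15, 431 sold [LIFO — newest first]: 252 @ $13.85 + 179 @ $14.30 = $6,049.90
Total COGS = $3,504.45 + $6,049.90 = $9,554.35
Ending inventory: 55 @ $13.55 + 217 @ $16.20 + 27 @ $14.30 = $4,646.75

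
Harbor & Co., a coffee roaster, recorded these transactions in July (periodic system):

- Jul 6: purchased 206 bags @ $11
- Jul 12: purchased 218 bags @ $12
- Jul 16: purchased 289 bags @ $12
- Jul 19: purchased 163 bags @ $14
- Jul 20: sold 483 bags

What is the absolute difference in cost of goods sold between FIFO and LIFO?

FIFO COGS: 206 @ $11 + 218 @ $12 + 59 @ $12 = $5,590
LIFO COGS: 163 @ $14 + 289 @ $12 + 31 @ $12 = $6,122
Difference = |$5,590 − $6,122| = $532

$532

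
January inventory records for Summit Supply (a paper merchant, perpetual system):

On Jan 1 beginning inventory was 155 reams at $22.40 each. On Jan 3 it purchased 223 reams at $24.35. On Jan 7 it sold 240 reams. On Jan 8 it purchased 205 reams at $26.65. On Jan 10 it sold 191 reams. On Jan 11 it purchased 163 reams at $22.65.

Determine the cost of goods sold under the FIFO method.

Jan 7, 240 sold [FIFO — oldest first]: 155 @ $22.40 + 85 @ $24.35 = $5,541.75
Jan 10, 191 sold [FIFO — oldest first]: 138 @ $24.35 + 53 @ $26.65 = $4,772.75
Total COGS = $5,541.75 + $4,772.75 = $10,314.50
Ending inventory: 152 @ $26.65 + 163 @ $22.65 = $7,742.75
Check: goods available $18,057.25 = COGS $10,314.50 + ending $7,742.75

COGS = $10,314.50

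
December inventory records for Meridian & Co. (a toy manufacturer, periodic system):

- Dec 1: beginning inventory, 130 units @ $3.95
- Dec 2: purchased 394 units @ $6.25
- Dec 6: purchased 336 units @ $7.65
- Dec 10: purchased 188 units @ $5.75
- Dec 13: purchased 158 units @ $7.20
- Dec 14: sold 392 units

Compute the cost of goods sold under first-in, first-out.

COGS = $2,151.00

Dec 14, 392 sold [FIFO — oldest first]: 130 @ $3.95 + 262 @ $6.25 = $2,151.00
Ending inventory: 132 @ $6.25 + 336 @ $7.65 + 188 @ $5.75 + 158 @ $7.20 = $5,614.00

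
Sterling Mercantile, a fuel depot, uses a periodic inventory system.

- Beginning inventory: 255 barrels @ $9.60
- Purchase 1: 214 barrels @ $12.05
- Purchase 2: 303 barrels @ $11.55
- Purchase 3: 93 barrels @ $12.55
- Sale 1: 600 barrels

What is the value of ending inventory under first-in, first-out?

Ending inventory = $3,153.75

Sale 1 (600) [FIFO — oldest first]: 255 @ $9.60 + 214 @ $12.05 + 131 @ $11.55 = $6,539.75
Ending inventory: 172 @ $11.55 + 93 @ $12.55 = $3,153.75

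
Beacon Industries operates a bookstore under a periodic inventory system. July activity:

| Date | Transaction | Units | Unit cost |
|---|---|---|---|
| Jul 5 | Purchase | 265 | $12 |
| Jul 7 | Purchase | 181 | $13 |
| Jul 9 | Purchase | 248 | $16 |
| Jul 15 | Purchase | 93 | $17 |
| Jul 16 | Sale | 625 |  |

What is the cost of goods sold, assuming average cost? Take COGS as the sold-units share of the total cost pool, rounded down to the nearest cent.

Jul 16, sell 625: 625/787 × $11,082.00 → $8,800.82
Ending inventory (cost pool remaining) = $2,281.18
Check: goods available $11,082.00 = COGS $8,800.82 + ending $2,281.18

COGS = $8,800.82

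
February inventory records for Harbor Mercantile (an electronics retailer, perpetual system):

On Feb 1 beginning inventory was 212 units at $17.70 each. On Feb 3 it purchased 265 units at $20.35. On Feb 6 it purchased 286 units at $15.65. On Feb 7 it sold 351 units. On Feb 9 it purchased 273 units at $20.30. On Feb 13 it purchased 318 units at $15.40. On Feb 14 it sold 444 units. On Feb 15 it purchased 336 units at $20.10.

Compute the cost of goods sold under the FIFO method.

Feb 7, 351 sold [FIFO — oldest first]: 212 @ $17.70 + 139 @ $20.35 = $6,581.05
Feb 14, 444 sold [FIFO — oldest first]: 126 @ $20.35 + 286 @ $15.65 + 32 @ $20.30 = $7,689.60
Total COGS = $6,581.05 + $7,689.60 = $14,270.65
Ending inventory: 241 @ $20.30 + 318 @ $15.40 + 336 @ $20.10 = $16,543.10

COGS = $14,270.65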